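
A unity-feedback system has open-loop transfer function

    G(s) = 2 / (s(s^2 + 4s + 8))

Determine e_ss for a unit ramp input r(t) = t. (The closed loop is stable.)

e_ss = 4

G(s) has one pole at the origin.
This is a Type 1 system. Kv = lim_{s→0} s·G(s) = 2/8 = 1/4.
e_ss = 1/Kv = 1/(1/4) = 4.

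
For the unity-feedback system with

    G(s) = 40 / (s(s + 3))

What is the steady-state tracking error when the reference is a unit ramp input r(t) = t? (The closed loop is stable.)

e_ss = 0.07500

G(s) has one pole at the origin.
This is a Type 1 system. Kv = lim_{s→0} s·G(s) = 40/3.
e_ss = 1/Kv = 1/(40/3) = 3/40 ≈ 0.07500.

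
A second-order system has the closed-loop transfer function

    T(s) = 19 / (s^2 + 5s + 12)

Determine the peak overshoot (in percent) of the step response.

Comparing s^2 + 5s + 12 to s^2 + 2ζωₙs + ωₙ²: ωₙ = √12 ≈ 3.464 rad/s and ζ = 5/(2·√12) ≈ 0.7217.
%OS = 100·exp(−πζ/√(1−ζ²)) = 100·exp(−π·0.7217/√(1−0.7217²)) ≈ 3.78%.

%OS ≈ 3.78%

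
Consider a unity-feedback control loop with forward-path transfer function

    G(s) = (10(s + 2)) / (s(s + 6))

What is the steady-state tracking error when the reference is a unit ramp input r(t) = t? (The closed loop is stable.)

e_ss = 0.3000

G(s) has one pole at the origin.
This is a Type 1 system. Kv = lim_{s→0} s·G(s) = 20/6 = 10/3.
e_ss = 1/Kv = 1/(10/3) = 3/10 ≈ 0.3000.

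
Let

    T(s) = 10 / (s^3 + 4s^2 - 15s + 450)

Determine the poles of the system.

The poles are the roots of the denominator s^3 + 4s^2 - 15s + 450 = 0.
Trying s = -10: the polynomial evaluates to 0, so (s + 10) is a factor.
Dividing out leaves s^2 - 6s + 45 = 0.
The quadratic formula then gives s = 3 ± 6j.

s = -10, 3 ± 6j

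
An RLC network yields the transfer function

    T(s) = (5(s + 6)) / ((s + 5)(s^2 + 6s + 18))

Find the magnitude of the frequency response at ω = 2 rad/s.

|T(j2)| ≈ 0.3185

Substitute s = j2: numerator = 30 + j10, denominator = 46 + j88.
|T(j2)| = |30 + j10| / |46 + j88| = 31.623 / 99.298 ≈ 0.3185.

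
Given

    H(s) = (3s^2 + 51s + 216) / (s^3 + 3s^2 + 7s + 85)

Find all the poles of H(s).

s = 1 + 4j, 1 - 4j, -5

The poles are the roots of the denominator s^3 + 3s^2 + 7s + 85 = 0.
Trying s = -5: the polynomial evaluates to 0, so (s + 5) is a factor.
Dividing out leaves s^2 - 2s + 17 = 0.
The quadratic formula then gives s = 1 ± 4j.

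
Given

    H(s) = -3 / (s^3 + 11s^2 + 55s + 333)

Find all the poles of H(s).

s = -1 + 6j, -1 - 6j, -9

The poles are the roots of the denominator s^3 + 11s^2 + 55s + 333 = 0.
Trying s = -9: the polynomial evaluates to 0, so (s + 9) is a factor.
Dividing out leaves s^2 + 2s + 37 = 0.
The quadratic formula then gives s = -1 ± 6j.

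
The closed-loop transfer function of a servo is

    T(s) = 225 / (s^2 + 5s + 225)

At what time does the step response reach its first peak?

Comparing s^2 + 5s + 225 to s^2 + 2ζωₙs + ωₙ²: ωₙ = 15 rad/s and ζ = 5/(2·15) ≈ 0.1667.
ζωₙ = 5/2 = 2.5, so ω_d = ωₙ√(1−ζ²) = √(ωₙ² − (ζωₙ)²) = √(225 − 2.5²) = √218.75 ≈ 14.79 rad/s.
t_p = π/ω_d = π/14.79 ≈ 0.2124 s.

t_p ≈ 0.2124 s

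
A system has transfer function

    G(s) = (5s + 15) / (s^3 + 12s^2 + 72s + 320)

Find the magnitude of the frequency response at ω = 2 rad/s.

Substitute s = j2: numerator = 15 + j10, denominator = 272 + j136.
|G(j2)| = |15 + j10| / |272 + j136| = 18.028 / 304.11 ≈ 0.05928.

|G(j2)| ≈ 0.05928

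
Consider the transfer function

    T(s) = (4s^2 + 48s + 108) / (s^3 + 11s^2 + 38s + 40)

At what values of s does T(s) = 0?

s = -9, -3

Set the numerator to zero: 4s^2 + 48s + 108 = 0, i.e. 4·(s^2 + 12s + 27) = 0.
Factoring: (s + 9)(s + 3) = 0.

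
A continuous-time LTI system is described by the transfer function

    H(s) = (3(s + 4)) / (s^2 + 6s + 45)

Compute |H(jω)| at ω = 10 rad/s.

Substitute s = j10: numerator = 12 + j30, denominator = -55 + j60.
|H(j10)| = |12 + j30| / |-55 + j60| = 32.311 / 81.394 ≈ 0.3970.

|H(j10)| ≈ 0.3970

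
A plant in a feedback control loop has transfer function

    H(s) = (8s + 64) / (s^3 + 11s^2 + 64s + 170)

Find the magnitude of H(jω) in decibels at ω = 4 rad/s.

|H(j4)|_dB ≈ -8.58 dB

Substitute s = j4: numerator = 64 + j32, denominator = -6 + j192.
|H(j4)| = |64 + j32| / |-6 + j192| = 71.554 / 192.09 ≈ 0.3725.
In decibels: 20·log₁₀(0.3725) ≈ -8.58 dB.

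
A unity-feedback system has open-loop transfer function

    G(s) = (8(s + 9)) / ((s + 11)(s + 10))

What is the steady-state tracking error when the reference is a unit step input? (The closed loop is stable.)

e_ss = 0.6044

G(s) has no poles at the origin.
This is a Type 0 system. Kp = lim_{s→0} G(s) = 72/110 = 36/55.
e_ss = 1/(1 + Kp) = 1/(1 + 36/55) = 55/91 ≈ 0.6044.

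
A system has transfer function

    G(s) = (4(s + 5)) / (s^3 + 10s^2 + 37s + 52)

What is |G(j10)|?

|G(j10)| ≈ 0.03929

Substitute s = j10: numerator = 20 + j40, denominator = -948 - j630.
|G(j10)| = |20 + j40| / |-948 - j630| = 44.721 / 1138.2 ≈ 0.03929.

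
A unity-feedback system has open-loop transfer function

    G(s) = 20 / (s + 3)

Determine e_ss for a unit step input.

G(s) has no poles at the origin.
This is a Type 0 system. Kp = lim_{s→0} G(s) = 20/3.
e_ss = 1/(1 + Kp) = 1/(1 + 20/3) = 3/23 ≈ 0.1304.

e_ss = 0.1304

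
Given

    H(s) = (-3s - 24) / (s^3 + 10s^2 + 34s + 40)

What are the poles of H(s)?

s = -3 ± j, -4

The poles are the roots of the denominator s^3 + 10s^2 + 34s + 40 = 0.
Trying s = -4: the polynomial evaluates to 0, so (s + 4) is a factor.
Dividing out leaves s^2 + 6s + 10 = 0.
The quadratic formula then gives s = -3 ± 1j.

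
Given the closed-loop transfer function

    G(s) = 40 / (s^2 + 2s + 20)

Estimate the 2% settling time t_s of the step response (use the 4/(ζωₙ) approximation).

Comparing s^2 + 2s + 20 to s^2 + 2ζωₙs + ωₙ²: ωₙ = √20 ≈ 4.472 rad/s and ζ = 2/(2·√20) ≈ 0.2236.
ζωₙ = 2/2 = 1, so t_s ≈ 4/(ζωₙ) = 4/1 = 4 s.

t_s ≈ 4 s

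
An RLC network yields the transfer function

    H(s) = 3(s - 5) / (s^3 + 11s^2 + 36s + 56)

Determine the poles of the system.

The poles are the roots of the denominator s^3 + 11s^2 + 36s + 56 = 0.
Trying s = -7: the polynomial evaluates to 0, so (s + 7) is a factor.
Dividing out leaves s^2 + 4s + 8 = 0.
The quadratic formula then gives s = -2 ± 2j.

s = -2 ± 2j, -7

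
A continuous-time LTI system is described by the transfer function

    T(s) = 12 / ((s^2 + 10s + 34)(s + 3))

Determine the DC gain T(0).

At s = 0 each factor (s + a) contributes a and each (s^2 + bs + c) contributes c.
T(0) = 12·1 / ((34) · (3)) = 12/102 = 2/17.

T(0) = 2/17 ≈ 0.1176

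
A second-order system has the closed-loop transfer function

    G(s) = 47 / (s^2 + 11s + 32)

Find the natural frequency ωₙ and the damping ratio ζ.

Compare the denominator to the standard form s^2 + 2ζωₙs + ωₙ².
ωₙ² = 32, so ωₙ = √32 ≈ 5.657 rad/s.
2ζωₙ = 11, so ζ = 11/(2·√32) ≈ 0.9723.
With ζ = 0.9723 the response is underdamped.

ωₙ ≈ 5.657 rad/s, ζ ≈ 0.9723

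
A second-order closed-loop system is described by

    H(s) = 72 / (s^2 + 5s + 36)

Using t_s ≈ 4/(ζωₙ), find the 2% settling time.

t_s ≈ 1.600 s

Comparing s^2 + 5s + 36 to s^2 + 2ζωₙs + ωₙ²: ωₙ = 6 rad/s and ζ = 5/(2·6) ≈ 0.4167.
ζωₙ = 5/2 = 2.5, so t_s ≈ 4/(ζωₙ) = 4/2.5 = 1.600 s.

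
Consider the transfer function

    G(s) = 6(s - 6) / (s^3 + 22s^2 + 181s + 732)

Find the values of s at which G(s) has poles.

The poles are the roots of the denominator s^3 + 22s^2 + 181s + 732 = 0.
Trying s = -12: the polynomial evaluates to 0, so (s + 12) is a factor.
Dividing out leaves s^2 + 10s + 61 = 0.
The quadratic formula then gives s = -5 ± 6j.

s = -5 + 6j, -5 - 6j, -12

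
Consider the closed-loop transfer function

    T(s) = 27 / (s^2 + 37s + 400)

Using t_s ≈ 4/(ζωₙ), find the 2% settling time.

t_s ≈ 0.2162 s

Comparing s^2 + 37s + 400 to s^2 + 2ζωₙs + ωₙ²: ωₙ = 20 rad/s and ζ = 37/(2·20) = 0.925.
ζωₙ = 37/2 = 18.5, so t_s ≈ 4/(ζωₙ) = 4/18.5 ≈ 0.2162 s.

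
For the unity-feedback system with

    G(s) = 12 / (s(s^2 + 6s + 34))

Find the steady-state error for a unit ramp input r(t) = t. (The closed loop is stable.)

e_ss = 2.833

G(s) has one pole at the origin.
This is a Type 1 system. Kv = lim_{s→0} s·G(s) = 12/34 = 6/17.
e_ss = 1/Kv = 1/(6/17) = 17/6 ≈ 2.833.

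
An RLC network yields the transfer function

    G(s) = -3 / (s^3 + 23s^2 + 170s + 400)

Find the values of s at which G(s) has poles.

s = -8, -5, -10

The poles are the roots of the denominator s^3 + 23s^2 + 170s + 400 = 0.
Trying s = -8: the polynomial evaluates to 0, so (s + 8) is a factor.
Dividing out leaves s^2 + 15s + 50 = 0.
Factoring the quadratic: (s + 5)(s + 10) = 0.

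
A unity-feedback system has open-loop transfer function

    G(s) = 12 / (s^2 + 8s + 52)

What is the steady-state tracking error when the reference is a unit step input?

G(s) has no poles at the origin.
This is a Type 0 system. Kp = lim_{s→0} G(s) = 12/52 = 3/13.
e_ss = 1/(1 + Kp) = 1/(1 + 3/13) = 13/16 ≈ 0.8125.

e_ss = 0.8125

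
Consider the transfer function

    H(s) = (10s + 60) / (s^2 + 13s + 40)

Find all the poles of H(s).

s = -5, -8

The poles are the roots of the denominator s^2 + 13s + 40 = 0.
Factoring: (s + 5)(s + 8) = 0, so s = -5 and s = -8.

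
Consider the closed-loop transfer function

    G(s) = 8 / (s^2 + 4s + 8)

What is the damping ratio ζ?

ζ ≈ 0.7071

Compare the denominator to the standard form s^2 + 2ζωₙs + ωₙ².
ωₙ² = 8, so ωₙ = √8 ≈ 2.828 rad/s.
2ζωₙ = 4, so ζ = 4/(2·√8) ≈ 0.7071.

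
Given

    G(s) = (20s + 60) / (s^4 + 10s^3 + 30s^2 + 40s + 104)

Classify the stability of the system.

The denominator s^4 + 10s^3 + 30s^2 + 40s + 104 factors as (s^2 + 4)(s^2 + 10s + 26), giving poles at s = ±2j, -5 ± j.
Since the simple pole(s) at s = 2j, -2j lie on the jω-axis with none in the right half-plane, the system is marginally stable.

marginally stable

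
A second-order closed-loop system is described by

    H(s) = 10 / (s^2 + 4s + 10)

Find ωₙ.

Compare the denominator to the standard form s^2 + 2ζωₙs + ωₙ².
ωₙ² = 10, so ωₙ = √10 ≈ 3.162 rad/s.

ωₙ ≈ 3.162 rad/s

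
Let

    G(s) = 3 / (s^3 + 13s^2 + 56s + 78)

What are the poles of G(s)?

The poles are the roots of the denominator s^3 + 13s^2 + 56s + 78 = 0.
Trying s = -3: the polynomial evaluates to 0, so (s + 3) is a factor.
Dividing out leaves s^2 + 10s + 26 = 0.
The quadratic formula then gives s = -5 ± 1j.

s = -5 ± j, -3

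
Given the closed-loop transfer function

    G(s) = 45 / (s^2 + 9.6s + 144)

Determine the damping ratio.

Compare the denominator to the standard form s^2 + 2ζωₙs + ωₙ².
ωₙ² = 144, so ωₙ = 12 rad/s.
2ζωₙ = 9.6, so ζ = 9.6/(2·12) = 0.4.

ζ = 0.4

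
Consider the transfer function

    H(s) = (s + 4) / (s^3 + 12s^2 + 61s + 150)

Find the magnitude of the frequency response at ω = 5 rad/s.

|H(j5)| ≈ 0.02733

Substitute s = j5: numerator = 4 + j5, denominator = -150 + j180.
|H(j5)| = |4 + j5| / |-150 + j180| = 6.4031 / 234.31 ≈ 0.02733.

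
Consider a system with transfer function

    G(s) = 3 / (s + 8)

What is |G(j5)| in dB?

|G(j5)|_dB ≈ -9.95 dB

Substitute s = j5: numerator = 3, denominator = 8 + j5.
|G(j5)| = |3| / |8 + j5| = 3 / 9.4340 ≈ 0.3180.
In decibels: 20·log₁₀(0.3180) ≈ -9.95 dB.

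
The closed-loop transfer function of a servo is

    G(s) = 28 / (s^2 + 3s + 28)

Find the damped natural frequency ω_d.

ω_d ≈ 5.074 rad/s

Comparing s^2 + 3s + 28 to s^2 + 2ζωₙs + ωₙ²: ωₙ = √28 ≈ 5.292 rad/s and ζ = 3/(2·√28) ≈ 0.2835.
ζωₙ = 3/2 = 1.5, so ω_d = ωₙ√(1−ζ²) = √(ωₙ² − (ζωₙ)²) = √(28 − 1.5²) = √25.75 ≈ 5.074 rad/s.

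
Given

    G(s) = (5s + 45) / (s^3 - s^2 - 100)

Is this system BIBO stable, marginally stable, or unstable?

The denominator s^3 - s^2 - 100 factors as (s^2 + 4s + 20)(s - 5), giving poles at s = -2 + 4j, -2 - 4j, 5.
Since the pole(s) at s = 5 lie in the right half-plane, the system is unstable.

unstable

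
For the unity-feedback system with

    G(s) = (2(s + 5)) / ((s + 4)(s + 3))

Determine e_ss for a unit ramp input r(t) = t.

e_ss = ∞

G(s) has no poles at the origin.
This is a Type 0 system; Kv = lim_{s→0} s·G(s) = 0, so the steady-state error for a ramp input is infinite.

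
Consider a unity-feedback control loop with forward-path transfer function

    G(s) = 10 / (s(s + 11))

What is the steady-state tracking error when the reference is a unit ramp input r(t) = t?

G(s) has one pole at the origin.
This is a Type 1 system. Kv = lim_{s→0} s·G(s) = 10/11.
e_ss = 1/Kv = 1/(10/11) = 11/10 ≈ 1.100.

e_ss = 1.100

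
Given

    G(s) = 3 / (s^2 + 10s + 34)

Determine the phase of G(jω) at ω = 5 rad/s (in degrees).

∠G(j5) ≈ -79.80°

At s = j5: numerator = 3, denominator = 9 + j50.
∠G = ∠num − ∠den = 0° − (79.796°) = -79.80°.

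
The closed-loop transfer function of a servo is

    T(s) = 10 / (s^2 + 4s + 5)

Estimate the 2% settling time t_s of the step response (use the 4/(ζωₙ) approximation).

t_s ≈ 2 s

Comparing s^2 + 4s + 5 to s^2 + 2ζωₙs + ωₙ²: ωₙ = √5 ≈ 2.236 rad/s and ζ = 4/(2·√5) ≈ 0.8944.
ζωₙ = 4/2 = 2, so t_s ≈ 4/(ζωₙ) = 4/2 = 2 s.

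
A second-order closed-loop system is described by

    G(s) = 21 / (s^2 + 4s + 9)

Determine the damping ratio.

ζ ≈ 0.6667

Compare the denominator to the standard form s^2 + 2ζωₙs + ωₙ².
ωₙ² = 9, so ωₙ = 3 rad/s.
2ζωₙ = 4, so ζ = 4/(2·3) ≈ 0.6667.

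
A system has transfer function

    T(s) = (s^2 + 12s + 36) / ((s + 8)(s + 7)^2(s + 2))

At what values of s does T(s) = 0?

s = -6, -6

Set the numerator to zero: s^2 + 12s + 36 = 0.
Factoring: (s + 6)^2 = 0.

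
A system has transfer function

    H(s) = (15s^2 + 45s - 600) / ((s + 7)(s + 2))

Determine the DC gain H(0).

H(0) = -300/7 ≈ -42.86

Set s = 0: H(0) = (-600) / (14) = -300/7.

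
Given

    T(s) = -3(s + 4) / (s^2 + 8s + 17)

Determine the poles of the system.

The poles are the roots of the denominator s^2 + 8s + 17 = 0.
Using the quadratic formula: s = (-8 ± √(-4))/2 = -4 ± 1j.

s = -4 + j, -4 - j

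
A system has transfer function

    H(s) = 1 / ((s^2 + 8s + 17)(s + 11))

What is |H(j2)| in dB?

|H(j2)|_dB ≈ -47.3 dB

Substitute s = j2: numerator = 1, denominator = 111 + j202.
|H(j2)| = |1| / |111 + j202| = 1 / 230.49 ≈ 0.004339.
In decibels: 20·log₁₀(0.004339) ≈ -47.3 dB.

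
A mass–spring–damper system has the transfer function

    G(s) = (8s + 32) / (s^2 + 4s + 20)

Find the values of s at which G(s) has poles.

The poles are the roots of the denominator s^2 + 4s + 20 = 0.
Using the quadratic formula: s = (-4 ± √(-64))/2 = -2 ± 4j.

s = -2 + 4j, -2 - 4j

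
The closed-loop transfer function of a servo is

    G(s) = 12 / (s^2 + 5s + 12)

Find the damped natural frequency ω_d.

Comparing s^2 + 5s + 12 to s^2 + 2ζωₙs + ωₙ²: ωₙ = √12 ≈ 3.464 rad/s and ζ = 5/(2·√12) ≈ 0.7217.
ζωₙ = 5/2 = 2.5, so ω_d = ωₙ√(1−ζ²) = √(ωₙ² − (ζωₙ)²) = √(12 − 2.5²) = √5.75 ≈ 2.398 rad/s.

ω_d ≈ 2.398 rad/s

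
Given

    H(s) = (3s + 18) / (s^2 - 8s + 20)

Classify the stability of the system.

The denominator s^2 - 8s + 20 factors as (s^2 - 8s + 20), giving poles at s = 4 + 2j, 4 - 2j.
Since the pole(s) at s = 4 ± 2j lie in the right half-plane, the system is unstable.

unstable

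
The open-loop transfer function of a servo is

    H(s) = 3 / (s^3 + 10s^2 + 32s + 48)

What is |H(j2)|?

Substitute s = j2: numerator = 3, denominator = 8 + j56.
|H(j2)| = |3| / |8 + j56| = 3 / 56.569 ≈ 0.05303.

|H(j2)| ≈ 0.05303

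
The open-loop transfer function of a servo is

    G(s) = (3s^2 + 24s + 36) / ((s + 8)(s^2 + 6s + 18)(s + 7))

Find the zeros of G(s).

s = -2, -6

Set the numerator to zero: 3s^2 + 24s + 36 = 0, i.e. 3·(s^2 + 8s + 12) = 0.
Factoring: (s + 2)(s + 6) = 0.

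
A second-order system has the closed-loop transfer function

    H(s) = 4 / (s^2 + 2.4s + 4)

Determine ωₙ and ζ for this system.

ωₙ = 2 rad/s, ζ = 0.6

Compare the denominator to the standard form s^2 + 2ζωₙs + ωₙ².
ωₙ² = 4, so ωₙ = 2 rad/s.
2ζωₙ = 2.4, so ζ = 2.4/(2·2) = 0.6.
With ζ = 0.6 the response is underdamped.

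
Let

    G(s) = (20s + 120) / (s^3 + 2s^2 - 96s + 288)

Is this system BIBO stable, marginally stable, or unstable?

unstable

The denominator s^3 + 2s^2 - 96s + 288 factors as (s - 6)(s + 12)(s - 4), giving poles at s = 6, -12, 4.
Since the pole(s) at s = 6, 4 lie in the right half-plane, the system is unstable.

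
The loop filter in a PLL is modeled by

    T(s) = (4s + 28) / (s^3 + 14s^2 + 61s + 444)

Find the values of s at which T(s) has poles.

The poles are the roots of the denominator s^3 + 14s^2 + 61s + 444 = 0.
Trying s = -12: the polynomial evaluates to 0, so (s + 12) is a factor.
Dividing out leaves s^2 + 2s + 37 = 0.
The quadratic formula then gives s = -1 ± 6j.

s = -1 + 6j, -1 - 6j, -12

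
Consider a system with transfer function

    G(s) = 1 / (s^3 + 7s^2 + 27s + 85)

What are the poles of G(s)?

s = -1 ± 4j, -5

The poles are the roots of the denominator s^3 + 7s^2 + 27s + 85 = 0.
Trying s = -5: the polynomial evaluates to 0, so (s + 5) is a factor.
Dividing out leaves s^2 + 2s + 17 = 0.
The quadratic formula then gives s = -1 ± 4j.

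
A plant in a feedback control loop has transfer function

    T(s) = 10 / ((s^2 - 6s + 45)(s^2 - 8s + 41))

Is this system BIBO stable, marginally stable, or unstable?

The poles can be read from the denominator factors: s = 3 + 6j, 3 - 6j, 4 + 5j, 4 - 5j.
Since the pole(s) at s = 3 ± 6j, 4 ± 5j lie in the right half-plane, the system is unstable.

unstable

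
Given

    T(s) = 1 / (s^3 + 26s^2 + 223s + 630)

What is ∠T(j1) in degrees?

At s = j1: numerator = 1, denominator = 604 + j222.
∠T = ∠num − ∠den = 0° − (20.181°) = -20.18°.

∠T(j1) ≈ -20.18°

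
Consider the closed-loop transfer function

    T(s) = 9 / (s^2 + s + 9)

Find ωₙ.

ωₙ = 3 rad/s

Compare the denominator to the standard form s^2 + 2ζωₙs + ωₙ².
ωₙ² = 9, so ωₙ = 3 rad/s.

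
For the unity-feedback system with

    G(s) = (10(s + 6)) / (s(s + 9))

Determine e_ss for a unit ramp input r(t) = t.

e_ss = 0.1500

G(s) has one pole at the origin.
This is a Type 1 system. Kv = lim_{s→0} s·G(s) = 60/9 = 20/3.
e_ss = 1/Kv = 1/(20/3) = 3/20 ≈ 0.1500.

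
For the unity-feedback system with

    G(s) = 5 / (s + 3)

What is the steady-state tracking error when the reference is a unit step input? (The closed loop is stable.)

e_ss = 0.3750

G(s) has no poles at the origin.
This is a Type 0 system. Kp = lim_{s→0} G(s) = 5/3.
e_ss = 1/(1 + Kp) = 1/(1 + 5/3) = 3/8 ≈ 0.3750.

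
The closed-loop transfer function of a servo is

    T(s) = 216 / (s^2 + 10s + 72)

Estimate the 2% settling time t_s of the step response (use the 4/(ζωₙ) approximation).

t_s ≈ 0.8000 s

Comparing s^2 + 10s + 72 to s^2 + 2ζωₙs + ωₙ²: ωₙ = √72 ≈ 8.485 rad/s and ζ = 10/(2·√72) ≈ 0.5893.
ζωₙ = 10/2 = 5, so t_s ≈ 4/(ζωₙ) = 4/5 = 0.8000 s.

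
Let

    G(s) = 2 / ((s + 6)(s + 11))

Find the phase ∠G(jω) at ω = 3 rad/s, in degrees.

At s = j3: numerator = 2, denominator = 57 + j51.
∠G = ∠num − ∠den = 0° − (41.820°) = -41.82°.

∠G(j3) ≈ -41.82°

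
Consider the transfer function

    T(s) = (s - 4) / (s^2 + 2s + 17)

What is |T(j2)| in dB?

Substitute s = j2: numerator = -4 + j2, denominator = 13 + j4.
|T(j2)| = |-4 + j2| / |13 + j4| = 4.4721 / 13.601 ≈ 0.3288.
In decibels: 20·log₁₀(0.3288) ≈ -9.66 dB.

|T(j2)|_dB ≈ -9.66 dB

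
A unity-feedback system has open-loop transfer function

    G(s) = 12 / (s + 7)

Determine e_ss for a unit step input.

e_ss = 0.3684

G(s) has no poles at the origin.
This is a Type 0 system. Kp = lim_{s→0} G(s) = 12/7.
e_ss = 1/(1 + Kp) = 1/(1 + 12/7) = 7/19 ≈ 0.3684.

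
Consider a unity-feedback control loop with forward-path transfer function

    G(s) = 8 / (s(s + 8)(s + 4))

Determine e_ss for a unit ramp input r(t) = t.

G(s) has one pole at the origin.
This is a Type 1 system. Kv = lim_{s→0} s·G(s) = 8/32 = 1/4.
e_ss = 1/Kv = 1/(1/4) = 4.

e_ss = 4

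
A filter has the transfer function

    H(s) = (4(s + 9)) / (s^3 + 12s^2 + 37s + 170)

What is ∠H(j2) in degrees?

At s = j2: numerator = 36 + j8, denominator = 122 + j66.
∠H = ∠num − ∠den = 12.529° − (28.413°) = -15.88°.

∠H(j2) ≈ -15.88°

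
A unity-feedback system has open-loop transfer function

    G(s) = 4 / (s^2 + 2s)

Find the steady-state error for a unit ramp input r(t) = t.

G(s) has one pole at the origin.
This is a Type 1 system. Kv = lim_{s→0} s·G(s) = 4/2 = 2.
e_ss = 1/Kv = 1/(2) = 1/2 ≈ 0.5000.

e_ss = 0.5000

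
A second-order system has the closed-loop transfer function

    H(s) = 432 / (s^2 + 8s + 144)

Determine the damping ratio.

ζ ≈ 0.3333

Compare the denominator to the standard form s^2 + 2ζωₙs + ωₙ².
ωₙ² = 144, so ωₙ = 12 rad/s.
2ζωₙ = 8, so ζ = 8/(2·12) ≈ 0.3333.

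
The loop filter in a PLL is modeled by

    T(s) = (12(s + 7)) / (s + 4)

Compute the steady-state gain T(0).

T(0) = 21

At s = 0 each factor (s + a) contributes a and each (s^2 + bs + c) contributes c.
T(0) = 12·(7) / ((4)) = 84/4 = 21.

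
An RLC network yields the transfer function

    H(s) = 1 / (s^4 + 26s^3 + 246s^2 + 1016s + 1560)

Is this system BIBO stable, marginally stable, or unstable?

The denominator s^4 + 26s^3 + 246s^2 + 1016s + 1560 factors as (s + 10)(s + 6)(s^2 + 10s + 26), giving poles at s = -10, -6, -5 ± j.
Since all poles lie strictly in the left half-plane, the system is stable.

stable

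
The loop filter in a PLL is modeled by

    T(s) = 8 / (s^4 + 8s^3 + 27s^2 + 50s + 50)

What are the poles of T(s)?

The poles are the roots of the denominator s^4 + 8s^3 + 27s^2 + 50s + 50 = 0.
No real roots exist; factor into two real quadratics: (s^2 + 6s + 10)(s^2 + 2s + 5) = 0.
Each quadratic gives a conjugate pair via the quadratic formula.

s = -3 ± j, -1 ± 2j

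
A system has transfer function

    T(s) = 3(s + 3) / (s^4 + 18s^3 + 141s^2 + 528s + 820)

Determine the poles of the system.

s = -5 ± 4j, -4 ± 2j

The poles are the roots of the denominator s^4 + 18s^3 + 141s^2 + 528s + 820 = 0.
No real roots exist; factor into two real quadratics: (s^2 + 10s + 41)(s^2 + 8s + 20) = 0.
Each quadratic gives a conjugate pair via the quadratic formula.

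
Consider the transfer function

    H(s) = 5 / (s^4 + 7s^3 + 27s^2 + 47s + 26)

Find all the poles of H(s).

The poles are the roots of the denominator s^4 + 7s^3 + 27s^2 + 47s + 26 = 0.
Trying s = -2: the polynomial evaluates to 0, so (s + 2) is a factor.
Dividing out leaves s^3 + 5s^2 + 17s + 13 = 0.
This factors further as (s^2 + 4s + 13)(s + 1) = 0.

s = -2 ± 3j, -2, -1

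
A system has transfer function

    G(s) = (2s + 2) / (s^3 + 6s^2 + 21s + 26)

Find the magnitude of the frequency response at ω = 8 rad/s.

|G(j8)| ≈ 0.03248

Substitute s = j8: numerator = 2 + j16, denominator = -358 - j344.
|G(j8)| = |2 + j16| / |-358 - j344| = 16.125 / 496.49 ≈ 0.03248.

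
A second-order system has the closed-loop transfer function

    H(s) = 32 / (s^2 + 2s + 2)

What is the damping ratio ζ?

ζ ≈ 0.7071

Compare the denominator to the standard form s^2 + 2ζωₙs + ωₙ².
ωₙ² = 2, so ωₙ = √2 ≈ 1.414 rad/s.
2ζωₙ = 2, so ζ = 2/(2·√2) ≈ 0.7071.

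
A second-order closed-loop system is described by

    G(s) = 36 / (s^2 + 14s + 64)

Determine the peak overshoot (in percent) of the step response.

%OS ≈ 0.342%

Comparing s^2 + 14s + 64 to s^2 + 2ζωₙs + ωₙ²: ωₙ = 8 rad/s and ζ = 14/(2·8) = 0.875.
%OS = 100·exp(−πζ/√(1−ζ²)) = 100·exp(−π·0.875/√(1−0.875²)) ≈ 0.342%.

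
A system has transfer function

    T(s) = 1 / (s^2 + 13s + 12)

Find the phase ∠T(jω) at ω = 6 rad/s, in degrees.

At s = j6: numerator = 1, denominator = -24 + j78.
∠T = ∠num − ∠den = 0° − (107.10°) = -107.1°.

∠T(j6) ≈ -107.1°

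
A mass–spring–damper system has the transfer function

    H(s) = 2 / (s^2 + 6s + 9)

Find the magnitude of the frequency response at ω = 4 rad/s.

Substitute s = j4: numerator = 2, denominator = -7 + j24.
|H(j4)| = |2| / |-7 + j24| = 2 / 25 = 0.08000.

|H(j4)| = 0.08000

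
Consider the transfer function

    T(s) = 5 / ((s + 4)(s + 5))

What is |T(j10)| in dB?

|T(j10)|_dB ≈ -27.6 dB

Substitute s = j10: numerator = 5, denominator = -80 + j90.
|T(j10)| = |5| / |-80 + j90| = 5 / 120.42 ≈ 0.04152.
In decibels: 20·log₁₀(0.04152) ≈ -27.6 dB.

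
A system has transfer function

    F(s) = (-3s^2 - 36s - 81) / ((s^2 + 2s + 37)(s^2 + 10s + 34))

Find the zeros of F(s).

Set the numerator to zero: -3s^2 - 36s - 81 = 0, i.e. -3·(s^2 + 12s + 27) = 0.
Factoring: (s + 3)(s + 9) = 0.

s = -3, -9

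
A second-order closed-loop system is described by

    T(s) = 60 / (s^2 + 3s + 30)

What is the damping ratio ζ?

Compare the denominator to the standard form s^2 + 2ζωₙs + ωₙ².
ωₙ² = 30, so ωₙ = √30 ≈ 5.477 rad/s.
2ζωₙ = 3, so ζ = 3/(2·√30) ≈ 0.2739.

ζ ≈ 0.2739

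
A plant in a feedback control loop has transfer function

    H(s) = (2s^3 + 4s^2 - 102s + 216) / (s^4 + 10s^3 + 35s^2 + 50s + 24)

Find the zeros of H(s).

s = 3, -9, 4

Set the numerator to zero: 2s^3 + 4s^2 - 102s + 216 = 0, i.e. 2·(s^3 + 2s^2 - 51s + 108) = 0.
Factoring: (s - 3)(s + 9)(s - 4) = 0.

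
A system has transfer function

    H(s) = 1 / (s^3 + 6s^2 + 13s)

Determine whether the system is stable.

The denominator s^3 + 6s^2 + 13s factors as s(s^2 + 6s + 13), giving poles at s = 0, -3 ± 2j.
Since the simple pole(s) at s = 0 lie on the jω-axis with none in the right half-plane, the system is marginally stable.

marginally stable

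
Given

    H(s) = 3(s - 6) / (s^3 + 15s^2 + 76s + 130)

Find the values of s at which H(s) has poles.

The poles are the roots of the denominator s^3 + 15s^2 + 76s + 130 = 0.
Trying s = -5: the polynomial evaluates to 0, so (s + 5) is a factor.
Dividing out leaves s^2 + 10s + 26 = 0.
The quadratic formula then gives s = -5 ± 1j.

s = -5 + j, -5 - j, -5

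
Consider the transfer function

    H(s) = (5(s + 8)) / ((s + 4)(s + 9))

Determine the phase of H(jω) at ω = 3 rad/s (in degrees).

∠H(j3) ≈ -34.75°

At s = j3: numerator = 40 + j15, denominator = 27 + j39.
∠H = ∠num − ∠den = 20.556° − (55.305°) = -34.75°.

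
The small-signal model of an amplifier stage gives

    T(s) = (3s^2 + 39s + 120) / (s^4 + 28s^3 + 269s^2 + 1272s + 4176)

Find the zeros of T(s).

s = -8, -5

Set the numerator to zero: 3s^2 + 39s + 120 = 0, i.e. 3·(s^2 + 13s + 40) = 0.
Factoring: (s + 8)(s + 5) = 0.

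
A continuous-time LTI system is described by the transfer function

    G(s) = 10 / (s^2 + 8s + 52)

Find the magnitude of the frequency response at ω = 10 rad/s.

Substitute s = j10: numerator = 10, denominator = -48 + j80.
|G(j10)| = |10| / |-48 + j80| = 10 / 93.295 ≈ 0.1072.

|G(j10)| ≈ 0.1072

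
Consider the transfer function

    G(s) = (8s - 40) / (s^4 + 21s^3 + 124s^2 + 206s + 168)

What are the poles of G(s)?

s = -1 + j, -1 - j, -7, -12

The poles are the roots of the denominator s^4 + 21s^3 + 124s^2 + 206s + 168 = 0.
Trying s = -7: the polynomial evaluates to 0, so (s + 7) is a factor.
Dividing out leaves s^3 + 14s^2 + 26s + 24 = 0.
This factors further as (s^2 + 2s + 2)(s + 12) = 0.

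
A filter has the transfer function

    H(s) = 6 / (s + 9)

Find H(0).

H(0) = 2/3 ≈ 0.6667

Set s = 0: H(0) = (6) / (9) = 2/3.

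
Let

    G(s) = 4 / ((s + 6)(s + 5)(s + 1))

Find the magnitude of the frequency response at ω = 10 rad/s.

|G(j10)| ≈ 0.003053

Substitute s = j10: numerator = 4, denominator = -1170 - j590.
|G(j10)| = |4| / |-1170 - j590| = 4 / 1310.3 ≈ 0.003053.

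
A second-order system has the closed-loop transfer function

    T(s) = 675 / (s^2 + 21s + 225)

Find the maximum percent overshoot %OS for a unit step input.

%OS ≈ 4.60%

Comparing s^2 + 21s + 225 to s^2 + 2ζωₙs + ωₙ²: ωₙ = 15 rad/s and ζ = 21/(2·15) = 0.7.
%OS = 100·exp(−πζ/√(1−ζ²)) = 100·exp(−π·0.7/√(1−0.7²)) ≈ 4.60%.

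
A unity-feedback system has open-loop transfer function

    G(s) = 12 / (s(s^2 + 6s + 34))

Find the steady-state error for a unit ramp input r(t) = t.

e_ss = 2.833

G(s) has one pole at the origin.
This is a Type 1 system. Kv = lim_{s→0} s·G(s) = 12/34 = 6/17.
e_ss = 1/Kv = 1/(6/17) = 17/6 ≈ 2.833.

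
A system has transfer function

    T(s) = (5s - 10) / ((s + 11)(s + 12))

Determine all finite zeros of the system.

s = 2

Set the numerator to zero: 5s - 10 = 0, i.e. 5·(s - 2) = 0.
So s = 2.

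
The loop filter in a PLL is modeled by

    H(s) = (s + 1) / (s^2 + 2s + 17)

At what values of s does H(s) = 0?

Set the numerator to zero: s + 1 = 0.
So s = -1.

s = -1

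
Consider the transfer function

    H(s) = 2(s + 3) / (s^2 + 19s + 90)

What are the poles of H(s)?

The poles are the roots of the denominator s^2 + 19s + 90 = 0.
Factoring: (s + 10)(s + 9) = 0, so s = -10 and s = -9.

s = -10, -9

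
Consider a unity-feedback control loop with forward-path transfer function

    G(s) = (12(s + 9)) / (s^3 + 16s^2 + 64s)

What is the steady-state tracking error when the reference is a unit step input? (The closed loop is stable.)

G(s) has one pole at the origin.
This is a Type 1 system; for a step input the steady-state error is zero.

e_ss = 0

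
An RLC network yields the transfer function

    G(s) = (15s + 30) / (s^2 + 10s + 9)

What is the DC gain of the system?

G(0) = 10/3 ≈ 3.333

Set s = 0: G(0) = (30) / (9) = 10/3.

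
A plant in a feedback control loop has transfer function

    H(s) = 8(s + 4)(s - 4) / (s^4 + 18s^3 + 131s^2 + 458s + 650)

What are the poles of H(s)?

The poles are the roots of the denominator s^4 + 18s^3 + 131s^2 + 458s + 650 = 0.
No real roots exist; factor into two real quadratics: (s^2 + 10s + 26)(s^2 + 8s + 25) = 0.
Each quadratic gives a conjugate pair via the quadratic formula.

s = -5 + j, -5 - j, -4 + 3j, -4 - 3j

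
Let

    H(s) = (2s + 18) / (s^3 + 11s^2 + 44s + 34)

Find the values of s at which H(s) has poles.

s = -5 + 3j, -5 - 3j, -1

The poles are the roots of the denominator s^3 + 11s^2 + 44s + 34 = 0.
Trying s = -1: the polynomial evaluates to 0, so (s + 1) is a factor.
Dividing out leaves s^2 + 10s + 34 = 0.
The quadratic formula then gives s = -5 ± 3j.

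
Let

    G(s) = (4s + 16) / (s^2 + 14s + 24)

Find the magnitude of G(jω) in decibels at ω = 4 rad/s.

Substitute s = j4: numerator = 16 + j16, denominator = 8 + j56.
|G(j4)| = |16 + j16| / |8 + j56| = 22.627 / 56.569 = 0.4000.
In decibels: 20·log₁₀(0.4000) ≈ -7.96 dB.

|G(j4)|_dB ≈ -7.96 dB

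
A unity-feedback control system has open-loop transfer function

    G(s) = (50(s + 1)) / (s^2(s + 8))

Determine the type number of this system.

The denominator has 2 factors of s at the origin (free integrators), so this is a Type 2 system.

Type 2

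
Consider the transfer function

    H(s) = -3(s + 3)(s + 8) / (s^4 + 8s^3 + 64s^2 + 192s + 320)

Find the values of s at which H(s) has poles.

The poles are the roots of the denominator s^4 + 8s^3 + 64s^2 + 192s + 320 = 0.
No real roots exist; factor into two real quadratics: (s^2 + 4s + 40)(s^2 + 4s + 8) = 0.
Each quadratic gives a conjugate pair via the quadratic formula.

s = -2 + 6j, -2 - 6j, -2 + 2j, -2 - 2j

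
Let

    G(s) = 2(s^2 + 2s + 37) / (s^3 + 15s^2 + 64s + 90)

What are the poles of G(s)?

s = -3 + j, -3 - j, -9

The poles are the roots of the denominator s^3 + 15s^2 + 64s + 90 = 0.
Trying s = -9: the polynomial evaluates to 0, so (s + 9) is a factor.
Dividing out leaves s^2 + 6s + 10 = 0.
The quadratic formula then gives s = -3 ± 1j.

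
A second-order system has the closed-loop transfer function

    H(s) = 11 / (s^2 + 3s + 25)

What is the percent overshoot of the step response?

Comparing s^2 + 3s + 25 to s^2 + 2ζωₙs + ωₙ²: ωₙ = 5 rad/s and ζ = 3/(2·5) = 0.3.
%OS = 100·exp(−πζ/√(1−ζ²)) = 100·exp(−π·0.3/√(1−0.3²)) ≈ 37.2%.

%OS ≈ 37.2%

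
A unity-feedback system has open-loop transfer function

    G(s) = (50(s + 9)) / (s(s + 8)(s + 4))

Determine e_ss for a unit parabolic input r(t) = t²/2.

G(s) has one pole at the origin.
This is a Type 1 system; Ka = lim_{s→0} s^2·G(s) = 0, so the steady-state error for a parabola input is infinite.

e_ss = ∞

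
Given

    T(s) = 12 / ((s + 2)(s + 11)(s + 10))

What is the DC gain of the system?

At s = 0 each factor (s + a) contributes a and each (s^2 + bs + c) contributes c.
T(0) = 12·1 / ((2) · (11) · (10)) = 12/220 = 3/55.

T(0) = 3/55 ≈ 0.05455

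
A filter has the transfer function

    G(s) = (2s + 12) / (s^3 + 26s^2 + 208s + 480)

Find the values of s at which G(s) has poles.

The poles are the roots of the denominator s^3 + 26s^2 + 208s + 480 = 0.
Trying s = -4: the polynomial evaluates to 0, so (s + 4) is a factor.
Dividing out leaves s^2 + 22s + 120 = 0.
Factoring the quadratic: (s + 10)(s + 12) = 0.

s = -4, -10, -12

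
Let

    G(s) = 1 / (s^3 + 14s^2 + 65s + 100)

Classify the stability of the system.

The denominator s^3 + 14s^2 + 65s + 100 factors as (s + 4)(s + 5)^2, giving poles at s = -4, -5, -5.
Since all poles lie strictly in the left half-plane, the system is stable.

stable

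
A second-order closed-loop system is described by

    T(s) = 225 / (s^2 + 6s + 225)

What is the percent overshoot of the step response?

%OS ≈ 52.7%

Comparing s^2 + 6s + 225 to s^2 + 2ζωₙs + ωₙ²: ωₙ = 15 rad/s and ζ = 6/(2·15) = 0.2.
%OS = 100·exp(−πζ/√(1−ζ²)) = 100·exp(−π·0.2/√(1−0.2²)) ≈ 52.7%.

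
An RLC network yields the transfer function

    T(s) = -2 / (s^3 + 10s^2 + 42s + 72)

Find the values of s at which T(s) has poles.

The poles are the roots of the denominator s^3 + 10s^2 + 42s + 72 = 0.
Trying s = -4: the polynomial evaluates to 0, so (s + 4) is a factor.
Dividing out leaves s^2 + 6s + 18 = 0.
The quadratic formula then gives s = -3 ± 3j.

s = -3 + 3j, -3 - 3j, -4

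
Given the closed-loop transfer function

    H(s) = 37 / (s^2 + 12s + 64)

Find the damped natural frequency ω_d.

ω_d ≈ 5.292 rad/s

Comparing s^2 + 12s + 64 to s^2 + 2ζωₙs + ωₙ²: ωₙ = 8 rad/s and ζ = 12/(2·8) = 0.75.
ζωₙ = 12/2 = 6, so ω_d = ωₙ√(1−ζ²) = √(ωₙ² − (ζωₙ)²) = √(64 − 6²) = √28 ≈ 5.292 rad/s.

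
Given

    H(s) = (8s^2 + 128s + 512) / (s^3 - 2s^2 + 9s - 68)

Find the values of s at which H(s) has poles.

s = -1 + 4j, -1 - 4j, 4

The poles are the roots of the denominator s^3 - 2s^2 + 9s - 68 = 0.
Trying s = 4: the polynomial evaluates to 0, so (s - 4) is a factor.
Dividing out leaves s^2 + 2s + 17 = 0.
The quadratic formula then gives s = -1 ± 4j.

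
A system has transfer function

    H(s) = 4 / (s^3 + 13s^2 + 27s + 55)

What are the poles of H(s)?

s = -11, -1 + 2j, -1 - 2j

The poles are the roots of the denominator s^3 + 13s^2 + 27s + 55 = 0.
Trying s = -11: the polynomial evaluates to 0, so (s + 11) is a factor.
Dividing out leaves s^2 + 2s + 5 = 0.
The quadratic formula then gives s = -1 ± 2j.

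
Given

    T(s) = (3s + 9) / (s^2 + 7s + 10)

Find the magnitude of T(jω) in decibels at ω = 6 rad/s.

|T(j6)|_dB ≈ -7.80 dB

Substitute s = j6: numerator = 9 + j18, denominator = -26 + j42.
|T(j6)| = |9 + j18| / |-26 + j42| = 20.125 / 49.396 ≈ 0.4074.
In decibels: 20·log₁₀(0.4074) ≈ -7.80 dB.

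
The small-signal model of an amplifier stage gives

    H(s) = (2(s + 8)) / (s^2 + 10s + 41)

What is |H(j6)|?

|H(j6)| ≈ 0.3322

Substitute s = j6: numerator = 16 + j12, denominator = 5 + j60.
|H(j6)| = |16 + j12| / |5 + j60| = 20 / 60.208 ≈ 0.3322.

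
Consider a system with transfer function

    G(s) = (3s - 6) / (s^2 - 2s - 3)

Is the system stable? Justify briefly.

unstable

The denominator s^2 - 2s - 3 factors as (s - 3)(s + 1), giving poles at s = 3, -1.
Since the pole(s) at s = 3 lie in the right half-plane, the system is unstable.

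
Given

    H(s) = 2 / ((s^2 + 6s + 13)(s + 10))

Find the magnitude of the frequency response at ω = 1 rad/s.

|H(j1)| ≈ 0.01483

Substitute s = j1: numerator = 2, denominator = 114 + j72.
|H(j1)| = |2| / |114 + j72| = 2 / 134.83 ≈ 0.01483.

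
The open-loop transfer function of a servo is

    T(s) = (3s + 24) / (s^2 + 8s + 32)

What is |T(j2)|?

Substitute s = j2: numerator = 24 + j6, denominator = 28 + j16.
|T(j2)| = |24 + j6| / |28 + j16| = 24.739 / 32.249 ≈ 0.7671.

|T(j2)| ≈ 0.7671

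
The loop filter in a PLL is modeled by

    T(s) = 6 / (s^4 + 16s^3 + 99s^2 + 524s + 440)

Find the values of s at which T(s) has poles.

The poles are the roots of the denominator s^4 + 16s^3 + 99s^2 + 524s + 440 = 0.
Trying s = -11: the polynomial evaluates to 0, so (s + 11) is a factor.
Dividing out leaves s^3 + 5s^2 + 44s + 40 = 0.
This factors further as (s^2 + 4s + 40)(s + 1) = 0.

s = -2 ± 6j, -11, -1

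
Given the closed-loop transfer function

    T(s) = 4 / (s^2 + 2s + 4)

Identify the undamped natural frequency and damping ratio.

Compare the denominator to the standard form s^2 + 2ζωₙs + ωₙ².
ωₙ² = 4, so ωₙ = 2 rad/s.
2ζωₙ = 2, so ζ = 2/(2·2) = 0.5.

ωₙ = 2 rad/s, ζ = 0.5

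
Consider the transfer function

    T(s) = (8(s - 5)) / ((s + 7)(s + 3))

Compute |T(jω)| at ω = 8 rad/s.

|T(j8)| ≈ 0.8310

Substitute s = j8: numerator = -40 + j64, denominator = -43 + j80.
|T(j8)| = |-40 + j64| / |-43 + j80| = 75.472 / 90.824 ≈ 0.8310.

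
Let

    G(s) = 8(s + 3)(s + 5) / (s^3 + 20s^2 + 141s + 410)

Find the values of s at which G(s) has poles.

s = -5 + 4j, -5 - 4j, -10

The poles are the roots of the denominator s^3 + 20s^2 + 141s + 410 = 0.
Trying s = -10: the polynomial evaluates to 0, so (s + 10) is a factor.
Dividing out leaves s^2 + 10s + 41 = 0.
The quadratic formula then gives s = -5 ± 4j.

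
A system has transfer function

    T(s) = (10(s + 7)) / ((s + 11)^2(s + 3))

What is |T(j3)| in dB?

|T(j3)|_dB ≈ -17.2 dB

Substitute s = j3: numerator = 70 + j30, denominator = 138 + j534.
|T(j3)| = |70 + j30| / |138 + j534| = 76.158 / 551.54 ≈ 0.1381.
In decibels: 20·log₁₀(0.1381) ≈ -17.2 dB.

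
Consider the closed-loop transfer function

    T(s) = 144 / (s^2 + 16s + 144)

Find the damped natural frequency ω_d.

Comparing s^2 + 16s + 144 to s^2 + 2ζωₙs + ωₙ²: ωₙ = 12 rad/s and ζ = 16/(2·12) ≈ 0.6667.
ζωₙ = 16/2 = 8, so ω_d = ωₙ√(1−ζ²) = √(ωₙ² − (ζωₙ)²) = √(144 − 8²) = √80 ≈ 8.944 rad/s.

ω_d ≈ 8.944 rad/s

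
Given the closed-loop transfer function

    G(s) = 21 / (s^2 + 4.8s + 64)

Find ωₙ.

ωₙ = 8 rad/s

Compare the denominator to the standard form s^2 + 2ζωₙs + ωₙ².
ωₙ² = 64, so ωₙ = 8 rad/s.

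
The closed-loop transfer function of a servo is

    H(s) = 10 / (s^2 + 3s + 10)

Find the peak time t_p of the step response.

Comparing s^2 + 3s + 10 to s^2 + 2ζωₙs + ωₙ²: ωₙ = √10 ≈ 3.162 rad/s and ζ = 3/(2·√10) ≈ 0.4743.
ζωₙ = 3/2 = 1.5, so ω_d = ωₙ√(1−ζ²) = √(ωₙ² − (ζωₙ)²) = √(10 − 1.5²) = √7.75 ≈ 2.784 rad/s.
t_p = π/ω_d = π/2.784 ≈ 1.128 s.

t_p ≈ 1.128 s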